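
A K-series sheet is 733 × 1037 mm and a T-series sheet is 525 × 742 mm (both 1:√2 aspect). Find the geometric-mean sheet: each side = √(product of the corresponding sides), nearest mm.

Short side: √(733 · 525) = √384825 ≈ 620.3 → 620 mm
Long side: √(1037 · 742) = √769454 ≈ 877.2 → 877 mm

620 × 877 mm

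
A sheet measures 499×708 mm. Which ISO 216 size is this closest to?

Aspect ratio 708/499 ≈ 1.419 — close to the ISO √2 ≈ 1.414.
In the B-series (B0 = 1000 × 1414 mm): B2 = 500 × 707 mm.
Off by 2 mm total — nearest standard size.

B2 (500 × 707 mm)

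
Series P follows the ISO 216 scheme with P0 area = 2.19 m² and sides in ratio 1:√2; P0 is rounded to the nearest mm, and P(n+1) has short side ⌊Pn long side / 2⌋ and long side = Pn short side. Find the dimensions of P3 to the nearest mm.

440 × 622 mm

Let P0's short side be w mm. w · w√2 = 2.19 m² = 2,190,000 mm², so w ≈ 1244.4 mm and w√2 ≈ 1759.9 mm → P0 = 1244 × 1760 mm.
P1: ⌊1760/2⌋ × 1244 = 880 × 1244 mm
P2: ⌊1244/2⌋ × 880 = 622 × 880 mm
P3: ⌊880/2⌋ × 622 = 440 × 622 mm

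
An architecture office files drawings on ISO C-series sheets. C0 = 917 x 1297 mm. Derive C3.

C1: ⌊1297/2⌋ × 917 = 648 × 917 mm
C2: ⌊917/2⌋ × 648 = 458 × 648 mm
C3: ⌊648/2⌋ × 458 = 324 × 458 mm

324 × 458 mm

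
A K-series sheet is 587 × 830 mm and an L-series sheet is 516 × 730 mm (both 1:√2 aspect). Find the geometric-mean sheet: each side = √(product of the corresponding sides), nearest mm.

Short side: √(587 · 516) = √302892 ≈ 550.4 → 550 mm
Long side: √(830 · 730) = √605900 ≈ 778.4 → 778 mm

550 × 778 mm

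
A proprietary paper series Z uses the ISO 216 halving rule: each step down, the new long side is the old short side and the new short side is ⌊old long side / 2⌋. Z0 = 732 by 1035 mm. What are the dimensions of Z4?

Z1: ⌊1035/2⌋ × 732 = 517 × 732 mm
Z2: ⌊732/2⌋ × 517 = 366 × 517 mm
Z3: ⌊517/2⌋ × 366 = 258 × 366 mm
Z4: ⌊366/2⌋ × 258 = 183 × 258 mm

183 × 258 mm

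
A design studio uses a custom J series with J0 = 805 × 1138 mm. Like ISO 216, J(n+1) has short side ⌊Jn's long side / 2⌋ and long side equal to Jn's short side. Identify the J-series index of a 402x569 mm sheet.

J0: 805 × 1138 mm
J1: 569 × 805 mm
J2: 402 × 569 mm
J3: 284 × 402 mm
→ matches J2.

J2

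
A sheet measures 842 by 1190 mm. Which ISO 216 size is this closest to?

A0 (841 × 1189 mm)

Aspect ratio 1190/842 ≈ 1.413 — close to the ISO √2 ≈ 1.414.
In the A-series (A0 area = 1 m²): A0 = 841 × 1189 mm.
Off by 2 mm total — nearest standard size.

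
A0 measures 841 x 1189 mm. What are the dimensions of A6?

105 × 148 mm

A1: ⌊1189/2⌋ × 841 = 594 × 841 mm
A2: ⌊841/2⌋ × 594 = 420 × 594 mm
A3: ⌊594/2⌋ × 420 = 297 × 420 mm
A4: ⌊420/2⌋ × 297 = 210 × 297 mm
A5: ⌊297/2⌋ × 210 = 148 × 210 mm
A6: ⌊210/2⌋ × 148 = 105 × 148 mm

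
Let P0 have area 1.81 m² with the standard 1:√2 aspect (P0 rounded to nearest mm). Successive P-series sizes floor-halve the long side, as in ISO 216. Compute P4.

Let P0's short side be w mm. w · w√2 = 1.81 m² = 1,810,000 mm², so w ≈ 1131.3 mm and w√2 ≈ 1599.9 mm → P0 = 1131 × 1600 mm.
P1: ⌊1600/2⌋ × 1131 = 800 × 1131 mm
P2: ⌊1131/2⌋ × 800 = 565 × 800 mm
P3: ⌊800/2⌋ × 565 = 400 × 565 mm
P4: ⌊565/2⌋ × 400 = 282 × 400 mm

282 × 400 mm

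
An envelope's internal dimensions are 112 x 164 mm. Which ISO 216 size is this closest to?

Aspect ratio 164/112 ≈ 1.464 (ISO target is √2 ≈ 1.414).
In the C-series (envelope sizes, between A and B): C6 = 114 × 162 mm.
Off by 4 mm total — nearest standard size.

C6 (114 × 162 mm)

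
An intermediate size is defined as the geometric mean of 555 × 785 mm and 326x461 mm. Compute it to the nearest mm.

425 × 602 mm

Short side: √(555 · 326) = √180930 ≈ 425.4 → 425 mm
Long side: √(785 · 461) = √361885 ≈ 601.6 → 602 mm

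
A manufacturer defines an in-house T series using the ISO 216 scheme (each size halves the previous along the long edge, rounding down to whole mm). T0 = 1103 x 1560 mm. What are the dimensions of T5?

195 × 275 mm

T1: ⌊1560/2⌋ × 1103 = 780 × 1103 mm
T2: ⌊1103/2⌋ × 780 = 551 × 780 mm
T3: ⌊780/2⌋ × 551 = 390 × 551 mm
T4: ⌊551/2⌋ × 390 = 275 × 390 mm
T5: ⌊390/2⌋ × 275 = 195 × 275 mm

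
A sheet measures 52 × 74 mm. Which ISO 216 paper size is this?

Aspect ratio 74/52 ≈ 1.423 — close to the ISO √2 ≈ 1.414.
In the A-series (A0 area = 1 m²): A8 = 52 × 74 mm.

A8 (52 × 74 mm)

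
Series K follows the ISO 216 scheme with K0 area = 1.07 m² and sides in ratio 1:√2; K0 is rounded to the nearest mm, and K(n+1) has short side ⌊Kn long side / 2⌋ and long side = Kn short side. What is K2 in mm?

435 × 615 mm

Let K0's short side be w mm. w · w√2 = 1.07 m² = 1,070,000 mm², so w ≈ 869.8 mm and w√2 ≈ 1230.1 mm → K0 = 870 × 1230 mm.
K1: ⌊1230/2⌋ × 870 = 615 × 870 mm
K2: ⌊870/2⌋ × 615 = 435 × 615 mm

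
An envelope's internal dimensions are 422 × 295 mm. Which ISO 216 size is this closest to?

Aspect ratio 422/295 ≈ 1.431 (ISO target is √2 ≈ 1.414).
In the A-series (A0 area = 1 m²): A3 = 297 × 420 mm.
Off by 4 mm total — nearest standard size.

A3 (297 × 420 mm)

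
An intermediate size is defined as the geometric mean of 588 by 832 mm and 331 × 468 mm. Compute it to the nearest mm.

Short side: √(588 · 331) = √194628 ≈ 441.2 → 441 mm
Long side: √(832 · 468) = √389376 ≈ 624.0 → 624 mm

441 × 624 mm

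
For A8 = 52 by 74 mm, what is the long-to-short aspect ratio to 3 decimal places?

1.423

74 / 52 = 1.423
ISO 216 targets √2 ≈ 1.414; the +0.009 deviation is from mm rounding.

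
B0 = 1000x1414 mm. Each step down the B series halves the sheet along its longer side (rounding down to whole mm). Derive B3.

B1: ⌊1414/2⌋ × 1000 = 707 × 1000 mm
B2: ⌊1000/2⌋ × 707 = 500 × 707 mm
B3: ⌊707/2⌋ × 500 = 353 × 500 mm

353 × 500 mm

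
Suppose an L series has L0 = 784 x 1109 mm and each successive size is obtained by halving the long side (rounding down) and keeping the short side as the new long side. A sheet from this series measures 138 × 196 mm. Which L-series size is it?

L0: 784 × 1109 mm
L1: 554 × 784 mm
L2: 392 × 554 mm
L3: 277 × 392 mm
L4: 196 × 277 mm
L5: 138 × 196 mm
L6: 98 × 138 mm
→ matches L5.

L5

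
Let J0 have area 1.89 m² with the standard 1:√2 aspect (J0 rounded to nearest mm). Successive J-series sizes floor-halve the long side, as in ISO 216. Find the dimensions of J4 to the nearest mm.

289 × 408 mm

Let J0's short side be w mm. w · w√2 = 1.89 m² = 1,890,000 mm², so w ≈ 1156.0 mm and w√2 ≈ 1634.9 mm → J0 = 1156 × 1635 mm.
J1: ⌊1635/2⌋ × 1156 = 817 × 1156 mm
J2: ⌊1156/2⌋ × 817 = 578 × 817 mm
J3: ⌊817/2⌋ × 578 = 408 × 578 mm
J4: ⌊578/2⌋ × 408 = 289 × 408 mm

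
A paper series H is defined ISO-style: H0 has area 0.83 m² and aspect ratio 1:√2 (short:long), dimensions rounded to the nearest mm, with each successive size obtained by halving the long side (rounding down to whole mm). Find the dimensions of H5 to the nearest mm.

Let H0's short side be w mm. w · w√2 = 0.83 m² = 830,000 mm², so w ≈ 766.1 mm and w√2 ≈ 1083.4 mm → H0 = 766 × 1083 mm.
H1: ⌊1083/2⌋ × 766 = 541 × 766 mm
H2: ⌊766/2⌋ × 541 = 383 × 541 mm
H3: ⌊541/2⌋ × 383 = 270 × 383 mm
H4: ⌊383/2⌋ × 270 = 191 × 270 mm
H5: ⌊270/2⌋ × 191 = 135 × 191 mm

135 × 191 mm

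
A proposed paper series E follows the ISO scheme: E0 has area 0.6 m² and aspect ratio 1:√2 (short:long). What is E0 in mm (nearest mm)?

651 × 921 mm

Let the short side be w mm. Then w · w√2 = 0.6 m² = 600,000 mm².
w² = 600,000/√2, so w ≈ 651.4 mm; long side = w√2 ≈ 921.2 mm.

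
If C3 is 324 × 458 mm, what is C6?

C4: ⌊458/2⌋ × 324 = 229 × 324 mm
C5: ⌊324/2⌋ × 229 = 162 × 229 mm
C6: ⌊229/2⌋ × 162 = 114 × 162 mm

114 × 162 mm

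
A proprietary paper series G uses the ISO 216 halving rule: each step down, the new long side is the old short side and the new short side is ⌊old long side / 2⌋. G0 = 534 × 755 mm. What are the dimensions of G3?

G1: ⌊755/2⌋ × 534 = 377 × 534 mm
G2: ⌊534/2⌋ × 377 = 267 × 377 mm
G3: ⌊377/2⌋ × 267 = 188 × 267 mm

188 × 267 mm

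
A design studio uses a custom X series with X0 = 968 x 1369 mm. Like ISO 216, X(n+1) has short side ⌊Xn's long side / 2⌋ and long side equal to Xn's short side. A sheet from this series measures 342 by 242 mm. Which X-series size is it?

X4

X0: 968 × 1369 mm
X1: 684 × 968 mm
X2: 484 × 684 mm
X3: 342 × 484 mm
X4: 242 × 342 mm
X5: 171 × 242 mm
→ matches X4.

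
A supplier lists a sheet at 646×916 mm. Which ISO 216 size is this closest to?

Aspect ratio 916/646 ≈ 1.418 — close to the ISO √2 ≈ 1.414.
In the C-series (envelope sizes, between A and B): C1 = 648 × 917 mm.
Off by 3 mm total — nearest standard size.

C1 (648 × 917 mm)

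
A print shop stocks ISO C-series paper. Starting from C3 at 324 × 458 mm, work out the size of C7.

81 × 114 mm

C4: ⌊458/2⌋ × 324 = 229 × 324 mm
C5: ⌊324/2⌋ × 229 = 162 × 229 mm
C6: ⌊229/2⌋ × 162 = 114 × 162 mm
C7: ⌊162/2⌋ × 114 = 81 × 114 mm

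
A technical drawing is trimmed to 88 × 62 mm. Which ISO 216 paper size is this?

Aspect ratio 88/62 ≈ 1.419 — close to the ISO √2 ≈ 1.414.
In the B-series (B0 = 1000 × 1414 mm): B8 = 62 × 88 mm.

B8 (62 × 88 mm)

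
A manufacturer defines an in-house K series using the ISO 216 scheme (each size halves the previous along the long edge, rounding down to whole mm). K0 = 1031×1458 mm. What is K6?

128 × 182 mm

K1 = 729 × 1031 mm (from K0 by 1 halving).
K2: ⌊1031/2⌋ × 729 = 515 × 729 mm
K3: ⌊729/2⌋ × 515 = 364 × 515 mm
K4: ⌊515/2⌋ × 364 = 257 × 364 mm
K5: ⌊364/2⌋ × 257 = 182 × 257 mm
K6: ⌊257/2⌋ × 182 = 128 × 182 mm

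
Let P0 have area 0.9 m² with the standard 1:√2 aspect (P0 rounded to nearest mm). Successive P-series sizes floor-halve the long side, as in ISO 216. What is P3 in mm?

Let P0's short side be w mm. w · w√2 = 0.9 m² = 900,000 mm², so w ≈ 797.7 mm and w√2 ≈ 1128.2 mm → P0 = 798 × 1128 mm.
P1: ⌊1128/2⌋ × 798 = 564 × 798 mm
P2: ⌊798/2⌋ × 564 = 399 × 564 mm
P3: ⌊564/2⌋ × 399 = 282 × 399 mm

282 × 399 mm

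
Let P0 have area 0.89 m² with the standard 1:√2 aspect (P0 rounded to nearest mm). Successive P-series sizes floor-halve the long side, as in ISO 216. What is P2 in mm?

396 × 561 mm

Let P0's short side be w mm. w · w√2 = 0.89 m² = 890,000 mm², so w ≈ 793.3 mm and w√2 ≈ 1121.9 mm → P0 = 793 × 1122 mm.
P1: ⌊1122/2⌋ × 793 = 561 × 793 mm
P2: ⌊793/2⌋ × 561 = 396 × 561 mm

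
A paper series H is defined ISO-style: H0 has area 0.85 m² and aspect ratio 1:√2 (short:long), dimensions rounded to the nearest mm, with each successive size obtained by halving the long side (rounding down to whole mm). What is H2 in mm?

Let H0's short side be w mm. w · w√2 = 0.85 m² = 850,000 mm², so w ≈ 775.3 mm and w√2 ≈ 1096.4 mm → H0 = 775 × 1096 mm.
H1: ⌊1096/2⌋ × 775 = 548 × 775 mm
H2: ⌊775/2⌋ × 548 = 387 × 548 mm

387 × 548 mm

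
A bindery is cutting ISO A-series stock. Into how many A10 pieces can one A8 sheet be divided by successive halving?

Each ISO step halves the sheet: 1 × A8 → 2 × A9 → 4 × A10
From A8 to A10 is 2 halving steps: 2^2 = 4.

4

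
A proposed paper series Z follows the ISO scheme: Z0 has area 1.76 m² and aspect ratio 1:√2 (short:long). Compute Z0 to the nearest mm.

Let the short side be w mm. Then w · w√2 = 1.76 m² = 1,760,000 mm².
w² = 1,760,000/√2, so w ≈ 1115.6 mm; long side = w√2 ≈ 1577.7 mm.

1116 × 1578 mm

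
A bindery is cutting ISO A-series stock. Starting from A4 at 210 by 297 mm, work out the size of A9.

A5: ⌊297/2⌋ × 210 = 148 × 210 mm
A6: ⌊210/2⌋ × 148 = 105 × 148 mm
A7: ⌊148/2⌋ × 105 = 74 × 105 mm
A8: ⌊105/2⌋ × 74 = 52 × 74 mm
A9: ⌊74/2⌋ × 52 = 37 × 52 mm

37 × 52 mm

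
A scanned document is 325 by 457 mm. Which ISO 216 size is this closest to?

C3 (324 × 458 mm)

Aspect ratio 457/325 ≈ 1.406 — close to the ISO √2 ≈ 1.414.
In the C-series (envelope sizes, between A and B): C3 = 324 × 458 mm.
Off by 2 mm total — nearest standard size.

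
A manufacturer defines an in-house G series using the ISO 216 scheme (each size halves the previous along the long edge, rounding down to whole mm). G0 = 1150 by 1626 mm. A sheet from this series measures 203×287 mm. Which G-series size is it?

G0: 1150 × 1626 mm
G1: 813 × 1150 mm
G2: 575 × 813 mm
G3: 406 × 575 mm
G4: 287 × 406 mm
G5: 203 × 287 mm
G6: 143 × 203 mm
→ matches G5.

G5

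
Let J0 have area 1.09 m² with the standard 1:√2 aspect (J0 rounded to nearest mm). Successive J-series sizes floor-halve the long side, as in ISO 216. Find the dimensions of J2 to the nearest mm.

439 × 621 mm

Let J0's short side be w mm. w · w√2 = 1.09 m² = 1,090,000 mm², so w ≈ 877.9 mm and w√2 ≈ 1241.6 mm → J0 = 878 × 1242 mm.
J1: ⌊1242/2⌋ × 878 = 621 × 878 mm
J2: ⌊878/2⌋ × 621 = 439 × 621 mm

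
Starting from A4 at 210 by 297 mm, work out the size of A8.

52 × 74 mm

A5: ⌊297/2⌋ × 210 = 148 × 210 mm
A6: ⌊210/2⌋ × 148 = 105 × 148 mm
A7: ⌊148/2⌋ × 105 = 74 × 105 mm
A8: ⌊105/2⌋ × 74 = 52 × 74 mm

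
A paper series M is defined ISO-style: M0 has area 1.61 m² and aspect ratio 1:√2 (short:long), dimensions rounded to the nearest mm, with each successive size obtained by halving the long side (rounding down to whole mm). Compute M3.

Let M0's short side be w mm. w · w√2 = 1.61 m² = 1,610,000 mm², so w ≈ 1067.0 mm and w√2 ≈ 1508.9 mm → M0 = 1067 × 1509 mm.
M1: ⌊1509/2⌋ × 1067 = 754 × 1067 mm
M2: ⌊1067/2⌋ × 754 = 533 × 754 mm
M3: ⌊754/2⌋ × 533 = 377 × 533 mm

377 × 533 mm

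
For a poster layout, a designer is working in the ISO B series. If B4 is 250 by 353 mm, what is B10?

31 × 44 mm

B5: ⌊353/2⌋ × 250 = 176 × 250 mm
B6: ⌊250/2⌋ × 176 = 125 × 176 mm
B7: ⌊176/2⌋ × 125 = 88 × 125 mm
B8: ⌊125/2⌋ × 88 = 62 × 88 mm
B9: ⌊88/2⌋ × 62 = 44 × 62 mm
B10: ⌊62/2⌋ × 44 = 31 × 44 mm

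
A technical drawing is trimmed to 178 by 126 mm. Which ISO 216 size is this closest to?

B6 (125 × 176 mm)

Aspect ratio 178/126 ≈ 1.413 — close to the ISO √2 ≈ 1.414.
In the B-series (B0 = 1000 × 1414 mm): B6 = 125 × 176 mm.
Off by 3 mm total — nearest standard size.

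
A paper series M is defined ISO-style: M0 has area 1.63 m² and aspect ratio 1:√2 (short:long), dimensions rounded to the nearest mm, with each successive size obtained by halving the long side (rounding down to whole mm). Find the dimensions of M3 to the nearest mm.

Let M0's short side be w mm. w · w√2 = 1.63 m² = 1,630,000 mm², so w ≈ 1073.6 mm and w√2 ≈ 1518.3 mm → M0 = 1074 × 1518 mm.
M1: ⌊1518/2⌋ × 1074 = 759 × 1074 mm
M2: ⌊1074/2⌋ × 759 = 537 × 759 mm
M3: ⌊759/2⌋ × 537 = 379 × 537 mm

379 × 537 mm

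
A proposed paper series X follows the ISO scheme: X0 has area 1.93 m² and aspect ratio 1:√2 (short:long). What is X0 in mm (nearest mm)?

Let the short side be w mm. Then w · w√2 = 1.93 m² = 1,930,000 mm².
w² = 1,930,000/√2, so w ≈ 1168.2 mm; long side = w√2 ≈ 1652.1 mm.

1168 × 1652 mm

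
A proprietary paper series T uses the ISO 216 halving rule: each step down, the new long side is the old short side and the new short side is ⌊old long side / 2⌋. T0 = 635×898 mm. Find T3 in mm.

224 × 317 mm

T1: ⌊898/2⌋ × 635 = 449 × 635 mm
T2: ⌊635/2⌋ × 449 = 317 × 449 mm
T3: ⌊449/2⌋ × 317 = 224 × 317 mm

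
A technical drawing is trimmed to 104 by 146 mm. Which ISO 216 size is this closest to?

A6 (105 × 148 mm)

Aspect ratio 146/104 ≈ 1.404 — close to the ISO √2 ≈ 1.414.
In the A-series (A0 area = 1 m²): A6 = 105 × 148 mm.
Off by 3 mm total — nearest standard size.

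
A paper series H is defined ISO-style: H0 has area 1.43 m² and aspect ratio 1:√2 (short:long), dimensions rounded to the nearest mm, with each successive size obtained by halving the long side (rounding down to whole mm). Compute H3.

Let H0's short side be w mm. w · w√2 = 1.43 m² = 1,430,000 mm², so w ≈ 1005.6 mm and w√2 ≈ 1422.1 mm → H0 = 1006 × 1422 mm.
H1: ⌊1422/2⌋ × 1006 = 711 × 1006 mm
H2: ⌊1006/2⌋ × 711 = 503 × 711 mm
H3: ⌊711/2⌋ × 503 = 355 × 503 mm

355 × 503 mm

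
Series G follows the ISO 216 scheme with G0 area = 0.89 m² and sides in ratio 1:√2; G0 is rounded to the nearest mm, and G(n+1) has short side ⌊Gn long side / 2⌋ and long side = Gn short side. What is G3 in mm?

Let G0's short side be w mm. w · w√2 = 0.89 m² = 890,000 mm², so w ≈ 793.3 mm and w√2 ≈ 1121.9 mm → G0 = 793 × 1122 mm.
G1: ⌊1122/2⌋ × 793 = 561 × 793 mm
G2: ⌊793/2⌋ × 561 = 396 × 561 mm
G3: ⌊561/2⌋ × 396 = 280 × 396 mm

280 × 396 mm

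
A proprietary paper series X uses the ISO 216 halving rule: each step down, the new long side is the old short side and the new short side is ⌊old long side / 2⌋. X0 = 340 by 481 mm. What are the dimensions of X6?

X1 = 240 × 340 mm (from X0 by 1 halving).
X2: ⌊340/2⌋ × 240 = 170 × 240 mm
X3: ⌊240/2⌋ × 170 = 120 × 170 mm
X4: ⌊170/2⌋ × 120 = 85 × 120 mm
X5: ⌊120/2⌋ × 85 = 60 × 85 mm
X6: ⌊85/2⌋ × 60 = 42 × 60 mm

42 × 60 mm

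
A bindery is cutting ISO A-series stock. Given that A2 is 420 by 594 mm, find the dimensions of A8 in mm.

A3: ⌊594/2⌋ × 420 = 297 × 420 mm
A4: ⌊420/2⌋ × 297 = 210 × 297 mm
A5: ⌊297/2⌋ × 210 = 148 × 210 mm
A6: ⌊210/2⌋ × 148 = 105 × 148 mm
A7: ⌊148/2⌋ × 105 = 74 × 105 mm
A8: ⌊105/2⌋ × 74 = 52 × 74 mm

52 × 74 mm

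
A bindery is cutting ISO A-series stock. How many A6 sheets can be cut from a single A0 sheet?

64

Each ISO step halves the sheet: 1 × A0 → 2 × A1 → 4 × A2 → 8 × A3 → …
From A0 to A6 is 6 halving steps: 2^6 = 64.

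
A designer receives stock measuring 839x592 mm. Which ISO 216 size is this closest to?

A1 (594 × 841 mm)

Aspect ratio 839/592 ≈ 1.417 — close to the ISO √2 ≈ 1.414.
In the A-series (A0 area = 1 m²): A1 = 594 × 841 mm.
Off by 4 mm total — nearest standard size.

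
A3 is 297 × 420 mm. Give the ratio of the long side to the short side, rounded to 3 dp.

420 / 297 = 1.414
Matches √2 ≈ 1.414 — the ISO 216 defining ratio.

1.414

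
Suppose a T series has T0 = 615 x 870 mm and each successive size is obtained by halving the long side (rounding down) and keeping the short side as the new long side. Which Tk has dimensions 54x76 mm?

T0: 615 × 870 mm
T1: 435 × 615 mm
T2: 307 × 435 mm
T3: 217 × 307 mm
T4: 153 × 217 mm
T5: 108 × 153 mm
T6: 76 × 108 mm
T7: 54 × 76 mm
T8: 38 × 54 mm
→ matches T7.

T7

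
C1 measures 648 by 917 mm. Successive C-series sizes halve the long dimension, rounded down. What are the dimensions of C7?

81 × 114 mm

C2: ⌊917/2⌋ × 648 = 458 × 648 mm
C3: ⌊648/2⌋ × 458 = 324 × 458 mm
C4: ⌊458/2⌋ × 324 = 229 × 324 mm
C5: ⌊324/2⌋ × 229 = 162 × 229 mm
C6: ⌊229/2⌋ × 162 = 114 × 162 mm
C7: ⌊162/2⌋ × 114 = 81 × 114 mm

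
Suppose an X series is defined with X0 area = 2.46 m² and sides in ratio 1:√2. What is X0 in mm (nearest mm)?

Let the short side be w mm. Then w · w√2 = 2.46 m² = 2,460,000 mm².
w² = 2,460,000/√2, so w ≈ 1318.9 mm; long side = w√2 ≈ 1865.2 mm.

1319 × 1865 mm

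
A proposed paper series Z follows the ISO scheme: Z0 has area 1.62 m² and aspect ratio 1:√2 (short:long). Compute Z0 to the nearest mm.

1070 × 1514 mm

Let the short side be w mm. Then w · w√2 = 1.62 m² = 1,620,000 mm².
w² = 1,620,000/√2, so w ≈ 1070.3 mm; long side = w√2 ≈ 1513.6 mm.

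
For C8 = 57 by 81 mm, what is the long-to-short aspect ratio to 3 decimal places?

81 / 57 = 1.421
ISO 216 targets √2 ≈ 1.414; the +0.007 deviation is from mm rounding.

1.421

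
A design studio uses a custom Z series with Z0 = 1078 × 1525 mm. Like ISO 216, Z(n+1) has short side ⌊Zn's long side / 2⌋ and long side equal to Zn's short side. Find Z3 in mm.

381 × 539 mm

Z1: ⌊1525/2⌋ × 1078 = 762 × 1078 mm
Z2: ⌊1078/2⌋ × 762 = 539 × 762 mm
Z3: ⌊762/2⌋ × 539 = 381 × 539 mm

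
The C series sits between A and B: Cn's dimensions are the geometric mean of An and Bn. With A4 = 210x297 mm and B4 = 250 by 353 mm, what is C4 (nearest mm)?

Short side: √(210 · 250) = √52500 ≈ 229.1 → 229 mm
Long side: √(297 · 353) = √104841 ≈ 323.8 → 324 mm

229 × 324 mm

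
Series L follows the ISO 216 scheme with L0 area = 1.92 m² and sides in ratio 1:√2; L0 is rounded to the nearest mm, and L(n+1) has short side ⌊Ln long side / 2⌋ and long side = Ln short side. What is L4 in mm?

Let L0's short side be w mm. w · w√2 = 1.92 m² = 1,920,000 mm², so w ≈ 1165.2 mm and w√2 ≈ 1647.8 mm → L0 = 1165 × 1648 mm.
L1: ⌊1648/2⌋ × 1165 = 824 × 1165 mm
L2: ⌊1165/2⌋ × 824 = 582 × 824 mm
L3: ⌊824/2⌋ × 582 = 412 × 582 mm
L4: ⌊582/2⌋ × 412 = 291 × 412 mm

291 × 412 mm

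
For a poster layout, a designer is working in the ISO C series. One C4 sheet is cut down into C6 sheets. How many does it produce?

C4 = 229 × 324 mm; C6 = 114 × 162 mm.
Each halving step doubles the count; 2 steps from C4 to C6.
2^2 = 4.

4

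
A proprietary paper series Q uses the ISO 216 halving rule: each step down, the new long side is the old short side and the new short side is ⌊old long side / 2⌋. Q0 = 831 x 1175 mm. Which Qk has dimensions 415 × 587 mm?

Q2

Q0: 831 × 1175 mm
Q1: 587 × 831 mm
Q2: 415 × 587 mm
Q3: 293 × 415 mm
→ matches Q2.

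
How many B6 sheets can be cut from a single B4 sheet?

B4 = 250 × 353 mm; B6 = 125 × 176 mm.
Each halving step doubles the count; 2 steps from B4 to B6.
2^2 = 4.

4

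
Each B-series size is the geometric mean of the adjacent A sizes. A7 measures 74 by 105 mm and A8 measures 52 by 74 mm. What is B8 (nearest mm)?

Short side: √(74 · 52) = √3848 ≈ 62.0 → 62 mm
Long side: √(105 · 74) = √7770 ≈ 88.1 → 88 mm

62 × 88 mm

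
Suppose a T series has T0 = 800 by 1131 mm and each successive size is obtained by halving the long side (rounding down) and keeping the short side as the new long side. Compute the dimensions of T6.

100 × 141 mm

T1: ⌊1131/2⌋ × 800 = 565 × 800 mm
T2: ⌊800/2⌋ × 565 = 400 × 565 mm
T3: ⌊565/2⌋ × 400 = 282 × 400 mm
T4: ⌊400/2⌋ × 282 = 200 × 282 mm
T5: ⌊282/2⌋ × 200 = 141 × 200 mm
T6: ⌊200/2⌋ × 141 = 100 × 141 mm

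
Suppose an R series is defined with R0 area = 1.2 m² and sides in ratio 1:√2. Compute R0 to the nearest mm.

Let the short side be w mm. Then w · w√2 = 1.2 m² = 1,200,000 mm².
w² = 1,200,000/√2, so w ≈ 921.2 mm; long side = w√2 ≈ 1302.7 mm.

921 × 1303 mm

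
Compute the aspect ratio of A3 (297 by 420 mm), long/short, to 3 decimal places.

420 / 297 = 1.414
Matches √2 ≈ 1.414 — the ISO 216 defining ratio.

1.414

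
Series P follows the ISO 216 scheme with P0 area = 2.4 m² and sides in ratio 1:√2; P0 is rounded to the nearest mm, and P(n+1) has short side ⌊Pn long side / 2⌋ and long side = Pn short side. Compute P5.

Let P0's short side be w mm. w · w√2 = 2.4 m² = 2,400,000 mm², so w ≈ 1302.7 mm and w√2 ≈ 1842.3 mm → P0 = 1303 × 1842 mm.
P1: ⌊1842/2⌋ × 1303 = 921 × 1303 mm
P2: ⌊1303/2⌋ × 921 = 651 × 921 mm
P3: ⌊921/2⌋ × 651 = 460 × 651 mm
P4: ⌊651/2⌋ × 460 = 325 × 460 mm
P5: ⌊460/2⌋ × 325 = 230 × 325 mm

230 × 325 mm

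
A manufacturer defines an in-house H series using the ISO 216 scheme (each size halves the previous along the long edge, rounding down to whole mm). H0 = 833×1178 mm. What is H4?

208 × 294 mm

H1: ⌊1178/2⌋ × 833 = 589 × 833 mm
H2: ⌊833/2⌋ × 589 = 416 × 589 mm
H3: ⌊589/2⌋ × 416 = 294 × 416 mm
H4: ⌊416/2⌋ × 294 = 208 × 294 mm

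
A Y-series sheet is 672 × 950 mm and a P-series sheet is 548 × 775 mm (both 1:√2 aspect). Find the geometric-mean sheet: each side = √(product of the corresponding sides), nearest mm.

Short side: √(672 · 548) = √368256 ≈ 606.8 → 607 mm
Long side: √(950 · 775) = √736250 ≈ 858.1 → 858 mm

607 × 858 mm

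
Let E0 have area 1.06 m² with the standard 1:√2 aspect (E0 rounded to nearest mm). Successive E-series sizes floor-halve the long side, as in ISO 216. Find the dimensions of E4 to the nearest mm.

216 × 306 mm

Let E0's short side be w mm. w · w√2 = 1.06 m² = 1,060,000 mm², so w ≈ 865.8 mm and w√2 ≈ 1224.4 mm → E0 = 866 × 1224 mm.
E1: ⌊1224/2⌋ × 866 = 612 × 866 mm
E2: ⌊866/2⌋ × 612 = 433 × 612 mm
E3: ⌊612/2⌋ × 433 = 306 × 433 mm
E4: ⌊433/2⌋ × 306 = 216 × 306 mm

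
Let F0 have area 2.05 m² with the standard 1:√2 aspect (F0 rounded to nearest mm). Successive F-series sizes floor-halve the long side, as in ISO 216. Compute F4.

Let F0's short side be w mm. w · w√2 = 2.05 m² = 2,050,000 mm², so w ≈ 1204.0 mm and w√2 ≈ 1702.7 mm → F0 = 1204 × 1703 mm.
F1: ⌊1703/2⌋ × 1204 = 851 × 1204 mm
F2: ⌊1204/2⌋ × 851 = 602 × 851 mm
F3: ⌊851/2⌋ × 602 = 425 × 602 mm
F4: ⌊602/2⌋ × 425 = 301 × 425 mm

301 × 425 mm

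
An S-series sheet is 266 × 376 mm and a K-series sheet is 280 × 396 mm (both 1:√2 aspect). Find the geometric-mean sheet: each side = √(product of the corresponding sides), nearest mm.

273 × 386 mm

Short side: √(266 · 280) = √74480 ≈ 272.9 → 273 mm
Long side: √(376 · 396) = √148896 ≈ 385.9 → 386 mm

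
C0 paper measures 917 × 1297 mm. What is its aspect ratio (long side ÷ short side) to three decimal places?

1.414

1297 / 917 = 1.414
Matches √2 ≈ 1.414 — the ISO 216 defining ratio.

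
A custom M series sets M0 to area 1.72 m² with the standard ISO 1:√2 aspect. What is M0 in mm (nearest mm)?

1103 × 1560 mm

Let the short side be w mm. Then w · w√2 = 1.72 m² = 1,720,000 mm².
w² = 1,720,000/√2, so w ≈ 1102.8 mm; long side = w√2 ≈ 1559.6 mm.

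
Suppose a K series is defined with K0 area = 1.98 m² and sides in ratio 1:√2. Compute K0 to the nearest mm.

Let the short side be w mm. Then w · w√2 = 1.98 m² = 1,980,000 mm².
w² = 1,980,000/√2, so w ≈ 1183.2 mm; long side = w√2 ≈ 1673.4 mm.

1183 × 1673 mm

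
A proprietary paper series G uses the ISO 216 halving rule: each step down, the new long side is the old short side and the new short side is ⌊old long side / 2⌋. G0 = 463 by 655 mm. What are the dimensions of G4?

115 × 163 mm

G1: ⌊655/2⌋ × 463 = 327 × 463 mm
G2: ⌊463/2⌋ × 327 = 231 × 327 mm
G3: ⌊327/2⌋ × 231 = 163 × 231 mm
G4: ⌊231/2⌋ × 163 = 115 × 163 mm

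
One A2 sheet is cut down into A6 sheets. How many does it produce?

A2 = 420 × 594 mm; A6 = 105 × 148 mm.
Each halving step doubles the count; 4 steps from A2 to A6.
2^4 = 16.

16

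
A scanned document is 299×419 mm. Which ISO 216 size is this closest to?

A3 (297 × 420 mm)

Aspect ratio 419/299 ≈ 1.401 — close to the ISO √2 ≈ 1.414.
In the A-series (A0 area = 1 m²): A3 = 297 × 420 mm.
Off by 3 mm total — nearest standard size.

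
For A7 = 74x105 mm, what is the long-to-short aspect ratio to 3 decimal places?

1.419

105 / 74 = 1.419
ISO 216 targets √2 ≈ 1.414; the +0.005 deviation is from mm rounding.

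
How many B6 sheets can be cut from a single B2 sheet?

16

B2 = 500 × 707 mm; B6 = 125 × 176 mm.
Each halving step doubles the count; 4 steps from B2 to B6.
2^4 = 16.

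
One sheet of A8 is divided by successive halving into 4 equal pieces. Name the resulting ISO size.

A10

4 = 2^2, so 2 halving steps.
A8 → A9 → … → A10 after 2 steps.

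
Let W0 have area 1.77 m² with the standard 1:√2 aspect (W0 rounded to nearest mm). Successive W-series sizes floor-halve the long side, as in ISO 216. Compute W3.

395 × 559 mm

Let W0's short side be w mm. w · w√2 = 1.77 m² = 1,770,000 mm², so w ≈ 1118.7 mm and w√2 ≈ 1582.1 mm → W0 = 1119 × 1582 mm.
W1: ⌊1582/2⌋ × 1119 = 791 × 1119 mm
W2: ⌊1119/2⌋ × 791 = 559 × 791 mm
W3: ⌊791/2⌋ × 559 = 395 × 559 mm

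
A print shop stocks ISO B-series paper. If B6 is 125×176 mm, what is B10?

B7: ⌊176/2⌋ × 125 = 88 × 125 mm
B8: ⌊125/2⌋ × 88 = 62 × 88 mm
B9: ⌊88/2⌋ × 62 = 44 × 62 mm
B10: ⌊62/2⌋ × 44 = 31 × 44 mm

31 × 44 mm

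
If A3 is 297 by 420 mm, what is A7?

74 × 105 mm

A4: ⌊420/2⌋ × 297 = 210 × 297 mm
A5: ⌊297/2⌋ × 210 = 148 × 210 mm
A6: ⌊210/2⌋ × 148 = 105 × 148 mm
A7: ⌊148/2⌋ × 105 = 74 × 105 mm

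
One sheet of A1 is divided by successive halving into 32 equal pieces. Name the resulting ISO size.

A6

32 = 2^5, so 5 halving steps.
A1 → A2 → … → A6 after 5 steps.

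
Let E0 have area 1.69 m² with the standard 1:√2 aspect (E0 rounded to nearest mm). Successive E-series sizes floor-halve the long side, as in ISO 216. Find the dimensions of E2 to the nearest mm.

546 × 773 mm

Let E0's short side be w mm. w · w√2 = 1.69 m² = 1,690,000 mm², so w ≈ 1093.2 mm and w√2 ≈ 1546.0 mm → E0 = 1093 × 1546 mm.
E1: ⌊1546/2⌋ × 1093 = 773 × 1093 mm
E2: ⌊1093/2⌋ × 773 = 546 × 773 mm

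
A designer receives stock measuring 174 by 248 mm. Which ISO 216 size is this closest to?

B5 (176 × 250 mm)

Aspect ratio 248/174 ≈ 1.425 — close to the ISO √2 ≈ 1.414.
In the B-series (B0 = 1000 × 1414 mm): B5 = 176 × 250 mm.
Off by 4 mm total — nearest standard size.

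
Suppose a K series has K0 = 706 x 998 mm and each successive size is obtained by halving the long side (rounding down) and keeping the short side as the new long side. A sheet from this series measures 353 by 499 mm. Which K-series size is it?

K2

K0: 706 × 998 mm
K1: 499 × 706 mm
K2: 353 × 499 mm
K3: 249 × 353 mm
→ matches K2.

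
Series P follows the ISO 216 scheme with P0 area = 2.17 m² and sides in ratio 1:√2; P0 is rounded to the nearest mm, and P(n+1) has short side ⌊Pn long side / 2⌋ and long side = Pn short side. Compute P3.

Let P0's short side be w mm. w · w√2 = 2.17 m² = 2,170,000 mm², so w ≈ 1238.7 mm and w√2 ≈ 1751.8 mm → P0 = 1239 × 1752 mm.
P1: ⌊1752/2⌋ × 1239 = 876 × 1239 mm
P2: ⌊1239/2⌋ × 876 = 619 × 876 mm
P3: ⌊876/2⌋ × 619 = 438 × 619 mm

438 × 619 mm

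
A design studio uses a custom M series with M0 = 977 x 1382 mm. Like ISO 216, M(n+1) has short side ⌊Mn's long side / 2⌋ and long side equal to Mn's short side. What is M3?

345 × 488 mm

M1: ⌊1382/2⌋ × 977 = 691 × 977 mm
M2: ⌊977/2⌋ × 691 = 488 × 691 mm
M3: ⌊691/2⌋ × 488 = 345 × 488 mm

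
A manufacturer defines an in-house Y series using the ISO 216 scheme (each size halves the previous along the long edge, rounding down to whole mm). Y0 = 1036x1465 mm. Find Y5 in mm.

183 × 259 mm

Y1: ⌊1465/2⌋ × 1036 = 732 × 1036 mm
Y2: ⌊1036/2⌋ × 732 = 518 × 732 mm
Y3: ⌊732/2⌋ × 518 = 366 × 518 mm
Y4: ⌊518/2⌋ × 366 = 259 × 366 mm
Y5: ⌊366/2⌋ × 259 = 183 × 259 mm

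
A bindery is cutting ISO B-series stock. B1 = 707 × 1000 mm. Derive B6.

B2: ⌊1000/2⌋ × 707 = 500 × 707 mm
B3: ⌊707/2⌋ × 500 = 353 × 500 mm
B4: ⌊500/2⌋ × 353 = 250 × 353 mm
B5: ⌊353/2⌋ × 250 = 176 × 250 mm
B6: ⌊250/2⌋ × 176 = 125 × 176 mm

125 × 176 mm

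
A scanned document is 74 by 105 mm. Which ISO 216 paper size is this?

Aspect ratio 105/74 ≈ 1.419 — close to the ISO √2 ≈ 1.414.
In the A-series (A0 area = 1 m²): A7 = 74 × 105 mm.

A7 (74 × 105 mm)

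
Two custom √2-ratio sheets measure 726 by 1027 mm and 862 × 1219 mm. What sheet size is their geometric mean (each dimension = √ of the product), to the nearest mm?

791 × 1119 mm

Short side: √(726 · 862) = √625812 ≈ 791.1 → 791 mm
Long side: √(1027 · 1219) = √1251913 ≈ 1118.9 → 1119 mm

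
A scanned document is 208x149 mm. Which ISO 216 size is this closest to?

A5 (148 × 210 mm)

Aspect ratio 208/149 ≈ 1.396 (ISO target is √2 ≈ 1.414).
In the A-series (A0 area = 1 m²): A5 = 148 × 210 mm.
Off by 3 mm total — nearest standard size.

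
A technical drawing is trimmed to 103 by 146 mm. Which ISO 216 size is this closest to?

Aspect ratio 146/103 ≈ 1.417 — close to the ISO √2 ≈ 1.414.
In the A-series (A0 area = 1 m²): A6 = 105 × 148 mm.
Off by 4 mm total — nearest standard size.

A6 (105 × 148 mm)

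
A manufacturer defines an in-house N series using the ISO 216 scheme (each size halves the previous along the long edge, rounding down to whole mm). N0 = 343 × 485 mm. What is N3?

N1: ⌊485/2⌋ × 343 = 242 × 343 mm
N2: ⌊343/2⌋ × 242 = 171 × 242 mm
N3: ⌊242/2⌋ × 171 = 121 × 171 mm

121 × 171 mm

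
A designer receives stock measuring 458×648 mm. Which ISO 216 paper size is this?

C2 (458 × 648 mm)

Aspect ratio 648/458 ≈ 1.415 — close to the ISO √2 ≈ 1.414.
In the C-series (envelope sizes, between A and B): C2 = 458 × 648 mm.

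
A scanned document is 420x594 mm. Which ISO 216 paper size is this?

Aspect ratio 594/420 ≈ 1.414 — close to the ISO √2 ≈ 1.414.
In the A-series (A0 area = 1 m²): A2 = 420 × 594 mm.

A2 (420 × 594 mm)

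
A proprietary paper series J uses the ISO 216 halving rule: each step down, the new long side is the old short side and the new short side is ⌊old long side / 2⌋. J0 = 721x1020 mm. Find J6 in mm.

90 × 127 mm

J1: ⌊1020/2⌋ × 721 = 510 × 721 mm
J2: ⌊721/2⌋ × 510 = 360 × 510 mm
J3: ⌊510/2⌋ × 360 = 255 × 360 mm
J4: ⌊360/2⌋ × 255 = 180 × 255 mm
J5: ⌊255/2⌋ × 180 = 127 × 180 mm
J6: ⌊180/2⌋ × 127 = 90 × 127 mm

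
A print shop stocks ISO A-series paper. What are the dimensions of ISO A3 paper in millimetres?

A0 = 841 × 1189 mm (A0 has area 1 m², aspect 1:√2).
A1: ⌊1189/2⌋ × 841 = 594 × 841 mm
A2: ⌊841/2⌋ × 594 = 420 × 594 mm
A3: ⌊594/2⌋ × 420 = 297 × 420 mm

297 × 420 mm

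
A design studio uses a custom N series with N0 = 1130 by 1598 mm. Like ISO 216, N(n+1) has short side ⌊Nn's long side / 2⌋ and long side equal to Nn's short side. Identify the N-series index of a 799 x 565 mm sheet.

N0: 1130 × 1598 mm
N1: 799 × 1130 mm
N2: 565 × 799 mm
N3: 399 × 565 mm
→ matches N2.

N2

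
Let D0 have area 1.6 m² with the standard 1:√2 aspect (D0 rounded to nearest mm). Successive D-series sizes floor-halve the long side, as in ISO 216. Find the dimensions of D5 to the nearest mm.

188 × 266 mm

Let D0's short side be w mm. w · w√2 = 1.6 m² = 1,600,000 mm², so w ≈ 1063.7 mm and w√2 ≈ 1504.2 mm → D0 = 1064 × 1504 mm.
D1: ⌊1504/2⌋ × 1064 = 752 × 1064 mm
D2: ⌊1064/2⌋ × 752 = 532 × 752 mm
D3: ⌊752/2⌋ × 532 = 376 × 532 mm
D4: ⌊532/2⌋ × 376 = 266 × 376 mm
D5: ⌊376/2⌋ × 266 = 188 × 266 mm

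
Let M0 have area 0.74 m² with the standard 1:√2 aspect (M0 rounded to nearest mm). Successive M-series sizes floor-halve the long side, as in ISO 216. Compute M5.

Let M0's short side be w mm. w · w√2 = 0.74 m² = 740,000 mm², so w ≈ 723.4 mm and w√2 ≈ 1023.0 mm → M0 = 723 × 1023 mm.
M1: ⌊1023/2⌋ × 723 = 511 × 723 mm
M2: ⌊723/2⌋ × 511 = 361 × 511 mm
M3: ⌊511/2⌋ × 361 = 255 × 361 mm
M4: ⌊361/2⌋ × 255 = 180 × 255 mm
M5: ⌊255/2⌋ × 180 = 127 × 180 mm

127 × 180 mm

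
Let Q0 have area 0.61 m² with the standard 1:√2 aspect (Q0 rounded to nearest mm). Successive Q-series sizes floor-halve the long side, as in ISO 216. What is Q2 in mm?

328 × 464 mm

Let Q0's short side be w mm. w · w√2 = 0.61 m² = 610,000 mm², so w ≈ 656.8 mm and w√2 ≈ 928.8 mm → Q0 = 657 × 929 mm.
Q1: ⌊929/2⌋ × 657 = 464 × 657 mm
Q2: ⌊657/2⌋ × 464 = 328 × 464 mm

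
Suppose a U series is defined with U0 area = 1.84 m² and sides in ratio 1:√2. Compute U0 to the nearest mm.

1141 × 1613 mm

Let the short side be w mm. Then w · w√2 = 1.84 m² = 1,840,000 mm².
w² = 1,840,000/√2, so w ≈ 1140.6 mm; long side = w√2 ≈ 1613.1 mm.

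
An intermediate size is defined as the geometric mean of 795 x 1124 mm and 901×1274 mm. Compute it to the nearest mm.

846 × 1197 mm

Short side: √(795 · 901) = √716295 ≈ 846.3 → 846 mm
Long side: √(1124 · 1274) = √1431976 ≈ 1196.7 → 1197 mm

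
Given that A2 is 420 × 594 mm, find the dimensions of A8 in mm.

A3: ⌊594/2⌋ × 420 = 297 × 420 mm
A4: ⌊420/2⌋ × 297 = 210 × 297 mm
A5: ⌊297/2⌋ × 210 = 148 × 210 mm
A6: ⌊210/2⌋ × 148 = 105 × 148 mm
A7: ⌊148/2⌋ × 105 = 74 × 105 mm
A8: ⌊105/2⌋ × 74 = 52 × 74 mm

52 × 74 mm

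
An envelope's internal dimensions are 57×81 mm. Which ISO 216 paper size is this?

Aspect ratio 81/57 ≈ 1.421 — close to the ISO √2 ≈ 1.414.
In the C-series (envelope sizes, between A and B): C8 = 57 × 81 mm.

C8 (57 × 81 mm)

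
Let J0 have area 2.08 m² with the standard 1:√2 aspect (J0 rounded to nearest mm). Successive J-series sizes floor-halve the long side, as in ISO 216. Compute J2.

Let J0's short side be w mm. w · w√2 = 2.08 m² = 2,080,000 mm², so w ≈ 1212.8 mm and w√2 ≈ 1715.1 mm → J0 = 1213 × 1715 mm.
J1: ⌊1715/2⌋ × 1213 = 857 × 1213 mm
J2: ⌊1213/2⌋ × 857 = 606 × 857 mm

606 × 857 mm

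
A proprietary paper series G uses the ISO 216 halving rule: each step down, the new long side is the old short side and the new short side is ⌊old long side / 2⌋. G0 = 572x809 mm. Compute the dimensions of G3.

G1: ⌊809/2⌋ × 572 = 404 × 572 mm
G2: ⌊572/2⌋ × 404 = 286 × 404 mm
G3: ⌊404/2⌋ × 286 = 202 × 286 mm

202 × 286 mm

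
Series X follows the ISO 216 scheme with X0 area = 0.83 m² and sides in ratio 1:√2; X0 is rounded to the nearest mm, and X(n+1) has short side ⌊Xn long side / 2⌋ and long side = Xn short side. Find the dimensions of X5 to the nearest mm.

Let X0's short side be w mm. w · w√2 = 0.83 m² = 830,000 mm², so w ≈ 766.1 mm and w√2 ≈ 1083.4 mm → X0 = 766 × 1083 mm.
X1: ⌊1083/2⌋ × 766 = 541 × 766 mm
X2: ⌊766/2⌋ × 541 = 383 × 541 mm
X3: ⌊541/2⌋ × 383 = 270 × 383 mm
X4: ⌊383/2⌋ × 270 = 191 × 270 mm
X5: ⌊270/2⌋ × 191 = 135 × 191 mm

135 × 191 mm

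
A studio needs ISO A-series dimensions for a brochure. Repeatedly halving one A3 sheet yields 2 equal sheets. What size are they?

A4

2 = 2^1, so 1 halving step.
A3 → A4 → … → A4 after 1 step.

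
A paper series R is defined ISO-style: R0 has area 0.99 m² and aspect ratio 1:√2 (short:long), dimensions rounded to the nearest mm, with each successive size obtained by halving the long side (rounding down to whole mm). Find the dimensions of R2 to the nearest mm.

Let R0's short side be w mm. w · w√2 = 0.99 m² = 990,000 mm², so w ≈ 836.7 mm and w√2 ≈ 1183.2 mm → R0 = 837 × 1183 mm.
R1: ⌊1183/2⌋ × 837 = 591 × 837 mm
R2: ⌊837/2⌋ × 591 = 418 × 591 mm

418 × 591 mm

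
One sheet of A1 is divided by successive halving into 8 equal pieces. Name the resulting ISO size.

A4

8 = 2^3, so 3 halving steps.
A1 → A2 → … → A4 after 3 steps.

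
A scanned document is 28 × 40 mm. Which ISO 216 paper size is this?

C10 (28 × 40 mm)

Aspect ratio 40/28 ≈ 1.429 — close to the ISO √2 ≈ 1.414.
In the C-series (envelope sizes, between A and B): C10 = 28 × 40 mm.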